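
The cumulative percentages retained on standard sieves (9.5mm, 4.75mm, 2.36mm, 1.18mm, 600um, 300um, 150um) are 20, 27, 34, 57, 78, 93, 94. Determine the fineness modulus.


FM = sum(cumulative % retained) / 100
= 403 / 100
= 4.03

4.03


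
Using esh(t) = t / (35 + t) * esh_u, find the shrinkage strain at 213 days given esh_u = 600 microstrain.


esh(213) = 213 / (35 + 213) * 600
= 213 / 248 * 600
= 515.3 microstrain

515.3


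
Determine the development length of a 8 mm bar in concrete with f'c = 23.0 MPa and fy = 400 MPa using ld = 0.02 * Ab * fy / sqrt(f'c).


Ab = pi * 8^2 / 4 = 50.265 mm2
ld = 0.02 * 50.265 * 400 / sqrt(23.0)
= 83.8 mm

83.8


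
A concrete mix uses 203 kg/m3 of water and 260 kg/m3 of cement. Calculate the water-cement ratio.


w/c = water / cement
w/c = 203 / 260 = 0.781

0.781


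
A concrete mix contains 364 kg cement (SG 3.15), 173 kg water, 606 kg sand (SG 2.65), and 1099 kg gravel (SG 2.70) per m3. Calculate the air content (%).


Vol cement = 364 / (3.15 * 1000) = 0.115556 m3
Vol water = 173 / 1000 = 0.173 m3
Vol sand = 606 / (2.65 * 1000) = 0.228679 m3
Vol gravel = 1099 / (2.70 * 1000) = 0.407037 m3
Total solid + water volume = 0.924272 m3
Air = (1 - 0.924272) * 100 = 7.57%

7.57


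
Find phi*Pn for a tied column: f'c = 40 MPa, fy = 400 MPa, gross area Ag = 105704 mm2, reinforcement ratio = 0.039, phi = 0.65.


Ast = rho * Ag = 0.039 * 105704 = 4122.456 mm2
phi*Pn = 0.65 * 0.80 * (0.85 * 40 * (105704 - 4122.456) + 400 * 4122.456) / 1000
= 2653.43 kN

2653.43


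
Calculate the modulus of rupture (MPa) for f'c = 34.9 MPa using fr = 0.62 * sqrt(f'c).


fr = 0.62 * sqrt(34.9)
= 3.663 MPa

3.663


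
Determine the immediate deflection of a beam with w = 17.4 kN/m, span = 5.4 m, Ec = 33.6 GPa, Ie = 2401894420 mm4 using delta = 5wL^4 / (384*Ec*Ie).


Convert: L = 5.4 m = 5400 mm, Ec = 33.6 GPa = 33600 MPa
delta = 5 * 17.4 * 5400^4 / (384 * 33600 * 2401894420)
= 2.39 mm

2.39


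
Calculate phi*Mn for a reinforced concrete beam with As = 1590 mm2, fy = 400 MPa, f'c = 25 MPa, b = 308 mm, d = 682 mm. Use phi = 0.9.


a = As * fy / (0.85 * f'c * b)
= 1590 * 400 / (0.85 * 25 * 308)
= 97.1734 mm
Mn = As * fy * (d - a/2) / 10^6
= 402.8509 kN-m
phi*Mn = 0.9 * 402.8509 = 362.57 kN-m

362.57


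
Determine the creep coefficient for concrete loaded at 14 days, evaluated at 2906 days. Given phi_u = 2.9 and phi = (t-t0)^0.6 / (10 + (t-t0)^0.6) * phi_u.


dt = 2906 - 14 = 2892
phi = 2892^0.6 / (10 + 2892^0.6) * 2.9
= 2.676

2.676


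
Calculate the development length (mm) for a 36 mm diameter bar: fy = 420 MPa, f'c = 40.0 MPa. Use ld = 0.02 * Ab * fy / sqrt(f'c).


Ab = pi * 36^2 / 4 = 1017.876 mm2
ld = 0.02 * 1017.876 * 420 / sqrt(40.0)
= 1351.9 mm

1351.9


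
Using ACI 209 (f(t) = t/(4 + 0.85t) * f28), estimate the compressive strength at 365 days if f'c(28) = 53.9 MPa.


f(365) = 365 / (4 + 0.85 * 365) * 53.9
= 365 / 314.25 * 53.9
= 62.6 MPa

62.6


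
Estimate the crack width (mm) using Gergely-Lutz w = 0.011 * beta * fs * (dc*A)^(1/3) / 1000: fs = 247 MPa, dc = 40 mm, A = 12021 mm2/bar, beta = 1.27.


w = 0.011 * beta * fs * (dc * A)^(1/3) / 1000
= 0.011 * 1.27 * 247 * (40 * 12021)^(1/3) / 1000
= 0.27 mm

0.27


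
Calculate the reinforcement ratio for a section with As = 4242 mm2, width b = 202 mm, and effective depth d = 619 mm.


rho = As / (b * d)
= 4242 / (202 * 619)
= 0.0339

0.0339


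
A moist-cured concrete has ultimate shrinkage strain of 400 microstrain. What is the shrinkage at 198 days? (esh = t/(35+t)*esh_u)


esh(198) = 198 / (35 + 198) * 400
= 198 / 233 * 400
= 339.9 microstrain

339.9


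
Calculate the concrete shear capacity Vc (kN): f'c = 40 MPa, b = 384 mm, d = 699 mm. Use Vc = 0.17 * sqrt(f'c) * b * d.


Vc = 0.17 * sqrt(40) * 384 * 699 / 1000
= 288.59 kN

288.59


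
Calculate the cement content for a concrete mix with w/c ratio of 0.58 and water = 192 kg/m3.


Cement = water / (w/c)
= 192 / 0.58
= 331.0 kg/m3

331.0


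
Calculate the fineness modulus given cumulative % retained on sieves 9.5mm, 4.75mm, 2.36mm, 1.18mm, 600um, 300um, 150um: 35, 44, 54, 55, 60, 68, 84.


FM = sum(cumulative % retained) / 100
= 400 / 100
= 4.0

4.0


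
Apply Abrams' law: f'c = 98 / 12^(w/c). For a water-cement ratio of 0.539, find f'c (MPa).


f'c = 98 / 12^0.539
= 98 / 3.817
= 25.68 MPa

25.68


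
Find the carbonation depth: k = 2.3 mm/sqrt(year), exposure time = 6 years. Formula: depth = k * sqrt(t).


depth = k * sqrt(t)
= 2.3 * sqrt(6)
= 5.63 mm

5.63


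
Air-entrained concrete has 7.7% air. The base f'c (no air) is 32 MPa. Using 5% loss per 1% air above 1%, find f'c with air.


Strength loss = (7.7 - 1) * 5 = 33.5%
f'c = 32 * (1 - 33.5/100)
= 21.28 MPa

21.28


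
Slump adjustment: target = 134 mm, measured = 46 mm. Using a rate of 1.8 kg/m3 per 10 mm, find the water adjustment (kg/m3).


Difference = 134 - 46 = 88 mm
Water adjustment = 88 * 1.8 / 10 = 15.8 kg/m3

15.8


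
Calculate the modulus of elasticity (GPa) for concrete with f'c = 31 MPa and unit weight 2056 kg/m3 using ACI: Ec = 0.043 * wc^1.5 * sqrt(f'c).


Ec = 0.043 * 2056^1.5 * sqrt(31) / 1000
= 22.32 GPa

22.32


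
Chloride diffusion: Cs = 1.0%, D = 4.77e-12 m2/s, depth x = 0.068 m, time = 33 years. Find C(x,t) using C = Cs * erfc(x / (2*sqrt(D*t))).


t_seconds = 33 * 365.25 * 24 * 3600 = 1041400800.0 s
arg = 0.068 / (2 * sqrt(4.77e-12 * 1041400800.0))
= 0.4824
erfc(0.4824) = 0.4951
C = 1.0 * 0.4951 = 0.4951%

0.4951


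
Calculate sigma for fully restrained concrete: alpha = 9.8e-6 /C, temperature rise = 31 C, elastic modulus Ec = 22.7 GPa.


sigma = alpha * dT * Ec
= 9.8e-6 * 31 * 22.7 * 1000
= 6.896 MPa

6.896


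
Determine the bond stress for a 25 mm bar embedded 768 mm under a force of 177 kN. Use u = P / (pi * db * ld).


u = P / (pi * db * ld)
= 177 * 1000 / (pi * 25 * 768)
= 2.934 MPa

2.934


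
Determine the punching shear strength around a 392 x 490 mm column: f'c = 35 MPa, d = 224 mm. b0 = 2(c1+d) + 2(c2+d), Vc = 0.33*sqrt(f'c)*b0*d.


b0 = 2*(392 + 224) + 2*(490 + 224) = 2660 mm
Vc = 0.33 * sqrt(35) * 2660 * 224 / 1000
= 1163.26 kN

1163.26


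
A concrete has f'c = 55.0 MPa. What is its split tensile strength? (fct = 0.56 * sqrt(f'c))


fct = 0.56 * sqrt(55.0)
= 0.56 * 7.416
= 4.153 MPa

4.153


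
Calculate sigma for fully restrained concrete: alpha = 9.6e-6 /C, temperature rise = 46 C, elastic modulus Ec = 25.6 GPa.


sigma = alpha * dT * Ec
= 9.6e-6 * 46 * 25.6 * 1000
= 11.305 MPa

11.305


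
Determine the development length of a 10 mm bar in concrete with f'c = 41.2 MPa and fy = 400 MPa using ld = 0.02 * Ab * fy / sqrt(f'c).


Ab = pi * 10^2 / 4 = 78.54 mm2
ld = 0.02 * 78.54 * 400 / sqrt(41.2)
= 97.9 mm

97.9


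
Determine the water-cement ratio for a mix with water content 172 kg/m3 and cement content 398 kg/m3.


w/c = water / cement
w/c = 172 / 398 = 0.432

0.432


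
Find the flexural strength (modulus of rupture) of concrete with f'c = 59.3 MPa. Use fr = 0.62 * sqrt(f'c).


fr = 0.62 * sqrt(59.3)
= 4.774 MPa

4.774


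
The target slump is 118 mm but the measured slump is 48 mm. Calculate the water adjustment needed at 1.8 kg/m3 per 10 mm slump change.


Difference = 118 - 48 = 70 mm
Water adjustment = 70 * 1.8 / 10 = 12.6 kg/m3

12.6


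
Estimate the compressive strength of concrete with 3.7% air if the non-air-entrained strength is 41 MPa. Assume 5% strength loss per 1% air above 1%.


Strength loss = (3.7 - 1) * 5 = 13.5%
f'c = 41 * (1 - 13.5/100)
= 35.46 MPa

35.46


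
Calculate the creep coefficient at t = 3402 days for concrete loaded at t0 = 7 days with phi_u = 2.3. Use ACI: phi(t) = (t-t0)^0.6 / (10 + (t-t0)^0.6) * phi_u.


dt = 3402 - 7 = 3395
phi = 3395^0.6 / (10 + 3395^0.6) * 2.3
= 2.137

2.137


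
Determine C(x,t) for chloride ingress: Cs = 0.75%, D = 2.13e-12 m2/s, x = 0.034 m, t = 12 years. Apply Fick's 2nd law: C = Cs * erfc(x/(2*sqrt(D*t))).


t_seconds = 12 * 365.25 * 24 * 3600 = 378691200.0 s
arg = 0.034 / (2 * sqrt(2.13e-12 * 378691200.0))
= 0.5986
erfc(0.5986) = 0.3973
C = 0.75 * 0.3973 = 0.298%

0.298


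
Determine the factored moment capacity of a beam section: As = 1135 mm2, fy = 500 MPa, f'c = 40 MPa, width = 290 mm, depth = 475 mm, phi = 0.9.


a = As * fy / (0.85 * f'c * b)
= 1135 * 500 / (0.85 * 40 * 290)
= 57.5558 mm
Mn = As * fy * (d - a/2) / 10^6
= 253.231 kN-m
phi*Mn = 0.9 * 253.231 = 227.91 kN-m

227.91


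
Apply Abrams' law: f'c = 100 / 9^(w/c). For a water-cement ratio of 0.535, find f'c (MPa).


f'c = 100 / 9^0.535
= 100 / 3.24
= 30.87 MPa

30.87


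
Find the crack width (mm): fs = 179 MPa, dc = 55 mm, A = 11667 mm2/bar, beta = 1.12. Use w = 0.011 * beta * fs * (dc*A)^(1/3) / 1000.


w = 0.011 * beta * fs * (dc * A)^(1/3) / 1000
= 0.011 * 1.12 * 179 * (55 * 11667)^(1/3) / 1000
= 0.19 mm

0.19


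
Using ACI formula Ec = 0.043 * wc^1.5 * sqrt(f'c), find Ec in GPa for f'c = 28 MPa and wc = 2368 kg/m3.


Ec = 0.043 * 2368^1.5 * sqrt(28) / 1000
= 26.22 GPa

26.22


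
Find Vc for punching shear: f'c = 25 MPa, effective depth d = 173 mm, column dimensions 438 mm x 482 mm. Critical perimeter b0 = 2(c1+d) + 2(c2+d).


b0 = 2*(438 + 173) + 2*(482 + 173) = 2532 mm
Vc = 0.33 * sqrt(25) * 2532 * 173 / 1000
= 722.76 kN

722.76


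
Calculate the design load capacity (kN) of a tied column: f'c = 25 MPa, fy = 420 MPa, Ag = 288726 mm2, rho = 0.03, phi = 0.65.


Ast = rho * Ag = 0.03 * 288726 = 8661.78 mm2
phi*Pn = 0.65 * 0.80 * (0.85 * 25 * (288726 - 8661.78) + 420 * 8661.78) / 1000
= 4986.44 kN

4986.44


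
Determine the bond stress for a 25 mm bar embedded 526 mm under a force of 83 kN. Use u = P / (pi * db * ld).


u = P / (pi * db * ld)
= 83 * 1000 / (pi * 25 * 526)
= 2.009 MPa

2.009


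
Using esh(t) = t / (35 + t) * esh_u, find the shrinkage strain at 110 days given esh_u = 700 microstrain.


esh(110) = 110 / (35 + 110) * 700
= 110 / 145 * 700
= 531.0 microstrain

531.0


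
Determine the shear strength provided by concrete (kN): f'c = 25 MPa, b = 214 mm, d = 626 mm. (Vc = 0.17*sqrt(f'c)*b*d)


Vc = 0.17 * sqrt(25) * 214 * 626 / 1000
= 113.87 kN

113.87


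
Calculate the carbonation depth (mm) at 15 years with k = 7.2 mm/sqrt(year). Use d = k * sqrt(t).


depth = k * sqrt(t)
= 7.2 * sqrt(15)
= 27.89 mm

27.89


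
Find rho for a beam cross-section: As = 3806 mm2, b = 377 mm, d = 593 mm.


rho = As / (b * d)
= 3806 / (377 * 593)
= 0.017

0.017


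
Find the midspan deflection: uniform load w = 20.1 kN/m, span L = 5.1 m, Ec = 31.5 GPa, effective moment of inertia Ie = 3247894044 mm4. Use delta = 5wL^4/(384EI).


Convert: L = 5.1 m = 5100 mm, Ec = 31.5 GPa = 31500 MPa
delta = 5 * 20.1 * 5100^4 / (384 * 31500 * 3247894044)
= 1.73 mm

1.73


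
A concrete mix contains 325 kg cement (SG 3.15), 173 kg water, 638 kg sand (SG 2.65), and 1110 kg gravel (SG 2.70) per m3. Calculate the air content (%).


Vol cement = 325 / (3.15 * 1000) = 0.103175 m3
Vol water = 173 / 1000 = 0.173 m3
Vol sand = 638 / (2.65 * 1000) = 0.240755 m3
Vol gravel = 1110 / (2.70 * 1000) = 0.411111 m3
Total solid + water volume = 0.92804 m3
Air = (1 - 0.92804) * 100 = 7.2%

7.2


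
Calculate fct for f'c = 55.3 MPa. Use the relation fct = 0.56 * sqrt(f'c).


fct = 0.56 * sqrt(55.3)
= 0.56 * 7.436
= 4.164 MPa

4.164


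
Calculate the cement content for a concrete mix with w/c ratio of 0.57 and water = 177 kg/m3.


Cement = water / (w/c)
= 177 / 0.57
= 310.5 kg/m3

310.5


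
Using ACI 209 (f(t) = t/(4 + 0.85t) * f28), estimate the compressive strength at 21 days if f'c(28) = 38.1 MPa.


f(21) = 21 / (4 + 0.85 * 21) * 38.1
= 21 / 21.85 * 38.1
= 36.62 MPa

36.62


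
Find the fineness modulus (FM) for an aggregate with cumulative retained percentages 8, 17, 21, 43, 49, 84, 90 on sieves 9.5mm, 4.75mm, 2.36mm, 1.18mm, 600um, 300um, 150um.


FM = sum(cumulative % retained) / 100
= 312 / 100
= 3.12

3.12


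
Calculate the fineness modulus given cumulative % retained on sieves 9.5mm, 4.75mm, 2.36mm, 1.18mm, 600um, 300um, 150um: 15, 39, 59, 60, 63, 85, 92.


FM = sum(cumulative % retained) / 100
= 413 / 100
= 4.13

4.13


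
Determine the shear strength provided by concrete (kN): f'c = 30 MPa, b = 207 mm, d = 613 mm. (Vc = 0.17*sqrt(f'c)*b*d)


Vc = 0.17 * sqrt(30) * 207 * 613 / 1000
= 118.15 kN

118.15


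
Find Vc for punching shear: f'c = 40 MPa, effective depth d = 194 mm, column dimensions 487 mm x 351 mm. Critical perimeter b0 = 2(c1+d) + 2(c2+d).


b0 = 2*(487 + 194) + 2*(351 + 194) = 2452 mm
Vc = 0.33 * sqrt(40) * 2452 * 194 / 1000
= 992.81 kN

992.81


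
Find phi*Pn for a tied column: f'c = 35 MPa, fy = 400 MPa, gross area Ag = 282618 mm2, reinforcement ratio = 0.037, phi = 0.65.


Ast = rho * Ag = 0.037 * 282618 = 10456.866 mm2
phi*Pn = 0.65 * 0.80 * (0.85 * 35 * (282618 - 10456.866) + 400 * 10456.866) / 1000
= 6385.36 kN

6385.36


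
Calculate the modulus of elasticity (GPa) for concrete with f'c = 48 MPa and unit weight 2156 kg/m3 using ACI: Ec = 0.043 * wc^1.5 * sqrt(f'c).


Ec = 0.043 * 2156^1.5 * sqrt(48) / 1000
= 29.82 GPa

29.82


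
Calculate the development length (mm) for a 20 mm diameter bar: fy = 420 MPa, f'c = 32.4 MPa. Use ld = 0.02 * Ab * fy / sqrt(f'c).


Ab = pi * 20^2 / 4 = 314.159 mm2
ld = 0.02 * 314.159 * 420 / sqrt(32.4)
= 463.6 mm

463.6


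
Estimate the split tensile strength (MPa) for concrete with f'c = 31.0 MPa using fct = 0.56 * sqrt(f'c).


fct = 0.56 * sqrt(31.0)
= 0.56 * 5.568
= 3.118 MPa

3.118


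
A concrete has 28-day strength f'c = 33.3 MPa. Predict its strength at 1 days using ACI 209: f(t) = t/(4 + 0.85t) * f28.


f(1) = 1 / (4 + 0.85 * 1) * 33.3
= 1 / 4.85 * 33.3
= 6.87 MPa

6.87


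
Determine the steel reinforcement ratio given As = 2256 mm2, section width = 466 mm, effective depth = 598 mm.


rho = As / (b * d)
= 2256 / (466 * 598)
= 0.0081

0.0081


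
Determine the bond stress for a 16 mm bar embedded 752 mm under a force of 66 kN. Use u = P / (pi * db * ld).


u = P / (pi * db * ld)
= 66 * 1000 / (pi * 16 * 752)
= 1.746 MPa

1.746


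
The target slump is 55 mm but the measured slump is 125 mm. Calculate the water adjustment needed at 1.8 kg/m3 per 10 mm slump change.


Difference = 55 - 125 = -70 mm
Water adjustment = -70 * 1.8 / 10 = -12.6 kg/m3

-12.6


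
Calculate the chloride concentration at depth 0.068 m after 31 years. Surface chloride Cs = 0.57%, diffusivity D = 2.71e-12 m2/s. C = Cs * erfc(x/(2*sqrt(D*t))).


t_seconds = 31 * 365.25 * 24 * 3600 = 978285600.0 s
arg = 0.068 / (2 * sqrt(2.71e-12 * 978285600.0))
= 0.6603
erfc(0.6603) = 0.3504
C = 0.57 * 0.3504 = 0.1997%

0.1997


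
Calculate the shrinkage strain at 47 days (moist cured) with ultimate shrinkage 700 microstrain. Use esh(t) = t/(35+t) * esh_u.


esh(47) = 47 / (35 + 47) * 700
= 47 / 82 * 700
= 401.2 microstrain

401.2


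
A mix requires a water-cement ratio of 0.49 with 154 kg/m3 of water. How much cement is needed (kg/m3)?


Cement = water / (w/c)
= 154 / 0.49
= 314.3 kg/m3

314.3


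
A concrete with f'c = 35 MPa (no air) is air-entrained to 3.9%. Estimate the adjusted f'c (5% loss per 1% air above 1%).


Strength loss = (3.9 - 1) * 5 = 14.5%
f'c = 35 * (1 - 14.5/100)
= 29.93 MPa

29.93


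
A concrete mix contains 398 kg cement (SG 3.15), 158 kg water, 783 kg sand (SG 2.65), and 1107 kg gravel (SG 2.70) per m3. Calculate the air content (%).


Vol cement = 398 / (3.15 * 1000) = 0.126349 m3
Vol water = 158 / 1000 = 0.158 m3
Vol sand = 783 / (2.65 * 1000) = 0.295472 m3
Vol gravel = 1107 / (2.70 * 1000) = 0.41 m3
Total solid + water volume = 0.989821 m3
Air = (1 - 0.989821) * 100 = 1.02%

1.02


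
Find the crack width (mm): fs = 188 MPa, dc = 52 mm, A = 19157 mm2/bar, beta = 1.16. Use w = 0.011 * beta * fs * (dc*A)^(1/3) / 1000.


w = 0.011 * beta * fs * (dc * A)^(1/3) / 1000
= 0.011 * 1.16 * 188 * (52 * 19157)^(1/3) / 1000
= 0.24 mm

0.24


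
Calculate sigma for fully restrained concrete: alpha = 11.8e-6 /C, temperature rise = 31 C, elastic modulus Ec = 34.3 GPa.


sigma = alpha * dT * Ec
= 11.8e-6 * 31 * 34.3 * 1000
= 12.547 MPa

12.547


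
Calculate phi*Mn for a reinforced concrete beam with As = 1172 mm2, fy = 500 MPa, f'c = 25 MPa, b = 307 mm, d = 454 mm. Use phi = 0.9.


a = As * fy / (0.85 * f'c * b)
= 1172 * 500 / (0.85 * 25 * 307)
= 89.8256 mm
Mn = As * fy * (d - a/2) / 10^6
= 239.7251 kN-m
phi*Mn = 0.9 * 239.7251 = 215.75 kN-m

215.75


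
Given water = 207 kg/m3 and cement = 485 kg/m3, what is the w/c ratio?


w/c = water / cement
w/c = 207 / 485 = 0.427

0.427


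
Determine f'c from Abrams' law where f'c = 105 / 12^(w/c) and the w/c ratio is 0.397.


f'c = 105 / 12^0.397
= 105 / 2.682
= 39.15 MPa

39.15


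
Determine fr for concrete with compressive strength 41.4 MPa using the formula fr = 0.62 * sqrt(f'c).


fr = 0.62 * sqrt(41.4)
= 3.989 MPa

3.989


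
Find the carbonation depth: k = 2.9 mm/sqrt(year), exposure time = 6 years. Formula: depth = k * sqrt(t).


depth = k * sqrt(t)
= 2.9 * sqrt(6)
= 7.1 mm

7.1


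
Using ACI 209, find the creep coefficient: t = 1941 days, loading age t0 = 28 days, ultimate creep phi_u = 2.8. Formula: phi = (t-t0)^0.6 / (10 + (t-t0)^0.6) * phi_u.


dt = 1941 - 28 = 1913
phi = 1913^0.6 / (10 + 1913^0.6) * 2.8
= 2.528

2.528


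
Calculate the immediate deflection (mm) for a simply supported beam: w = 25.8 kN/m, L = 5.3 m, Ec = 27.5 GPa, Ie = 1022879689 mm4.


Convert: L = 5.3 m = 5300 mm, Ec = 27.5 GPa = 27500 MPa
delta = 5 * 25.8 * 5300^4 / (384 * 27500 * 1022879689)
= 9.42 mm

9.42


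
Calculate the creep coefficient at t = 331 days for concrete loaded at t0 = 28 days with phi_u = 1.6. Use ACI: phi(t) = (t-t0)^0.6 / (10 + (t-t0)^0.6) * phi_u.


dt = 331 - 28 = 303
phi = 303^0.6 / (10 + 303^0.6) * 1.6
= 1.208

1.208


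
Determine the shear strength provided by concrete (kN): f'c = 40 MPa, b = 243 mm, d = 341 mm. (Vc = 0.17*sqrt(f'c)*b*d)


Vc = 0.17 * sqrt(40) * 243 * 341 / 1000
= 89.09 kN

89.09


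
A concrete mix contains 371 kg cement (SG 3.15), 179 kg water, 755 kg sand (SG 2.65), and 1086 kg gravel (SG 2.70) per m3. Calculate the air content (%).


Vol cement = 371 / (3.15 * 1000) = 0.117778 m3
Vol water = 179 / 1000 = 0.179 m3
Vol sand = 755 / (2.65 * 1000) = 0.284906 m3
Vol gravel = 1086 / (2.70 * 1000) = 0.402222 m3
Total solid + water volume = 0.983906 m3
Air = (1 - 0.983906) * 100 = 1.61%

1.61


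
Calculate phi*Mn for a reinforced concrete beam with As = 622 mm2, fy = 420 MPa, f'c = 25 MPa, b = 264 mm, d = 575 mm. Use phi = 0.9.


a = As * fy / (0.85 * f'c * b)
= 622 * 420 / (0.85 * 25 * 264)
= 46.5668 mm
Mn = As * fy * (d - a/2) / 10^6
= 144.1304 kN-m
phi*Mn = 0.9 * 144.1304 = 129.72 kN-m

129.72


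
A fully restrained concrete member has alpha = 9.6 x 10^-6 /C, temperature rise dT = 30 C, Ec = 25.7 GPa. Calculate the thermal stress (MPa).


sigma = alpha * dT * Ec
= 9.6e-6 * 30 * 25.7 * 1000
= 7.402 MPa

7.402


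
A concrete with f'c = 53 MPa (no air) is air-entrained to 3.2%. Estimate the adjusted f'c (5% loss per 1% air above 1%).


Strength loss = (3.2 - 1) * 5 = 11.0%
f'c = 53 * (1 - 11.0/100)
= 47.17 MPa

47.17


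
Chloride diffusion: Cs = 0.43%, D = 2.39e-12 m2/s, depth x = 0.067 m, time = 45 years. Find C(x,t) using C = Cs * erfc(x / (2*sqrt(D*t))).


t_seconds = 45 * 365.25 * 24 * 3600 = 1420092000.0 s
arg = 0.067 / (2 * sqrt(2.39e-12 * 1420092000.0))
= 0.575
erfc(0.575) = 0.4161
C = 0.43 * 0.4161 = 0.1789%

0.1789


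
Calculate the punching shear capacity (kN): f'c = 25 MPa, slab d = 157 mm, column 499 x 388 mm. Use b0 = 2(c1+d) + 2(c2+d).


b0 = 2*(499 + 157) + 2*(388 + 157) = 2402 mm
Vc = 0.33 * sqrt(25) * 2402 * 157 / 1000
= 622.24 kN

622.24


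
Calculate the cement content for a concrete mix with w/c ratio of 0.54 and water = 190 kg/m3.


Cement = water / (w/c)
= 190 / 0.54
= 351.9 kg/m3

351.9


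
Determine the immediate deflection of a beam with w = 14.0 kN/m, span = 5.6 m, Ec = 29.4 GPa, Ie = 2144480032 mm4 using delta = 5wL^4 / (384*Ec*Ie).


Convert: L = 5.6 m = 5600 mm, Ec = 29.4 GPa = 29400 MPa
delta = 5 * 14.0 * 5600^4 / (384 * 29400 * 2144480032)
= 2.84 mm

2.84


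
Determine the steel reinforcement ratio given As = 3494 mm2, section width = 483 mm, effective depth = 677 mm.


rho = As / (b * d)
= 3494 / (483 * 677)
= 0.0107

0.0107


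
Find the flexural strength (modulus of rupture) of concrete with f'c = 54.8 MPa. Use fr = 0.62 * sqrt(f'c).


fr = 0.62 * sqrt(54.8)
= 4.59 MPa

4.59


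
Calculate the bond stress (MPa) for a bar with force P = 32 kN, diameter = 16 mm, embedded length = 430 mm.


u = P / (pi * db * ld)
= 32 * 1000 / (pi * 16 * 430)
= 1.481 MPa

1.481


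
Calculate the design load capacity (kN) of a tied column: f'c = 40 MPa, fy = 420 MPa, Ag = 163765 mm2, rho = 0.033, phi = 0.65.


Ast = rho * Ag = 0.033 * 163765 = 5404.245 mm2
phi*Pn = 0.65 * 0.80 * (0.85 * 40 * (163765 - 5404.245) + 420 * 5404.245) / 1000
= 3980.11 kN

3980.11


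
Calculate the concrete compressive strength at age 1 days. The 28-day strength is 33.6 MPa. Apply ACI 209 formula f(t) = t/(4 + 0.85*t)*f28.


f(1) = 1 / (4 + 0.85 * 1) * 33.6
= 1 / 4.85 * 33.6
= 6.93 MPa

6.93


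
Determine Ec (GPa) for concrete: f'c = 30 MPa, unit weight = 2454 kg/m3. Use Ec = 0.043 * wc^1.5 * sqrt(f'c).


Ec = 0.043 * 2454^1.5 * sqrt(30) / 1000
= 28.63 GPa

28.63


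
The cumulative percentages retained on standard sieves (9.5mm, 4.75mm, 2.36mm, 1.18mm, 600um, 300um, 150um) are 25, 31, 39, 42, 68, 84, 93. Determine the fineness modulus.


FM = sum(cumulative % retained) / 100
= 382 / 100
= 3.82

3.82


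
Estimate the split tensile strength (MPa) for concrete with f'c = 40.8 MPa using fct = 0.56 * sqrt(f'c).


fct = 0.56 * sqrt(40.8)
= 0.56 * 6.387
= 3.577 MPa

3.577


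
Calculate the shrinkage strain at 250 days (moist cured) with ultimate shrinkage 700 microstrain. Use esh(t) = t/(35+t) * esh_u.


esh(250) = 250 / (35 + 250) * 700
= 250 / 285 * 700
= 614.0 microstrain

614.0


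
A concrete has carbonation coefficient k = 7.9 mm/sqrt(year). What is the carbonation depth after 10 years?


depth = k * sqrt(t)
= 7.9 * sqrt(10)
= 24.98 mm

24.98


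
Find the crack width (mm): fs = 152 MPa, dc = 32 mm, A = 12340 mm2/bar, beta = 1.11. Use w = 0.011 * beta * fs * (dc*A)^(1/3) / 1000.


w = 0.011 * beta * fs * (dc * A)^(1/3) / 1000
= 0.011 * 1.11 * 152 * (32 * 12340)^(1/3) / 1000
= 0.136 mm

0.136


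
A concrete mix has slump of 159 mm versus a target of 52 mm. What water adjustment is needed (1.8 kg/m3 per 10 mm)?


Difference = 52 - 159 = -107 mm
Water adjustment = -107 * 1.8 / 10 = -19.3 kg/m3

-19.3


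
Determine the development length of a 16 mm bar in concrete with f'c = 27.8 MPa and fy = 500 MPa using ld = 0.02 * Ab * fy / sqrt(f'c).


Ab = pi * 16^2 / 4 = 201.062 mm2
ld = 0.02 * 201.062 * 500 / sqrt(27.8)
= 381.3 mm

381.3


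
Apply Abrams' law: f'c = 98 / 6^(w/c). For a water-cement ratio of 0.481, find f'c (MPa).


f'c = 98 / 6^0.481
= 98 / 2.368
= 41.39 MPa

41.39


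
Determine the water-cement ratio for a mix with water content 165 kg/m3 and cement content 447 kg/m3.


w/c = water / cement
w/c = 165 / 447 = 0.369

0.369


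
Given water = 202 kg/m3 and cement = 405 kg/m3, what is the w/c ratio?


w/c = water / cement
w/c = 202 / 405 = 0.499

0.499


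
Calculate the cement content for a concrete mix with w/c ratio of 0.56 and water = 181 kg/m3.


Cement = water / (w/c)
= 181 / 0.56
= 323.2 kg/m3

323.2


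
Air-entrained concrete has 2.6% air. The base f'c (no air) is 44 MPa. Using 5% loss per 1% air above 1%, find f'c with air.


Strength loss = (2.6 - 1) * 5 = 8.0%
f'c = 44 * (1 - 8.0/100)
= 40.48 MPa

40.48


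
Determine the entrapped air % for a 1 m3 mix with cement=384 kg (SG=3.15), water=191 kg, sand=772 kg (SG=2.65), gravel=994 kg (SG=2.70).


Vol cement = 384 / (3.15 * 1000) = 0.121905 m3
Vol water = 191 / 1000 = 0.191 m3
Vol sand = 772 / (2.65 * 1000) = 0.291321 m3
Vol gravel = 994 / (2.70 * 1000) = 0.368148 m3
Total solid + water volume = 0.972374 m3
Air = (1 - 0.972374) * 100 = 2.76%

2.76


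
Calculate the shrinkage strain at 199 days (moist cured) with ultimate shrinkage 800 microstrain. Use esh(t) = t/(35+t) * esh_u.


esh(199) = 199 / (35 + 199) * 800
= 199 / 234 * 800
= 680.3 microstrain

680.3


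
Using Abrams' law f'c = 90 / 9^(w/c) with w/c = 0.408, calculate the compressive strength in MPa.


f'c = 90 / 9^0.408
= 90 / 2.451
= 36.72 MPa

36.72


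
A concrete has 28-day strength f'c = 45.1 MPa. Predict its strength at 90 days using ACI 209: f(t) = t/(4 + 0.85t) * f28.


f(90) = 90 / (4 + 0.85 * 90) * 45.1
= 90 / 80.5 * 45.1
= 50.42 MPa

50.42


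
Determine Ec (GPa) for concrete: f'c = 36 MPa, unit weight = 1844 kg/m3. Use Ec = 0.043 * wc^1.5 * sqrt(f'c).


Ec = 0.043 * 1844^1.5 * sqrt(36) / 1000
= 20.43 GPa

20.43


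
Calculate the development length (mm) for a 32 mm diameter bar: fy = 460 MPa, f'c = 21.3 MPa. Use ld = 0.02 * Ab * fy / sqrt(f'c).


Ab = pi * 32^2 / 4 = 804.248 mm2
ld = 0.02 * 804.248 * 460 / sqrt(21.3)
= 1603.2 mm

1603.2


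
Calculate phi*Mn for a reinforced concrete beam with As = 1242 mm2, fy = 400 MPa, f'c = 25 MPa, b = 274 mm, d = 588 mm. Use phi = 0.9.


a = As * fy / (0.85 * f'c * b)
= 1242 * 400 / (0.85 * 25 * 274)
= 85.3242 mm
Mn = As * fy * (d - a/2) / 10^6
= 270.9239 kN-m
phi*Mn = 0.9 * 270.9239 = 243.83 kN-m

243.83


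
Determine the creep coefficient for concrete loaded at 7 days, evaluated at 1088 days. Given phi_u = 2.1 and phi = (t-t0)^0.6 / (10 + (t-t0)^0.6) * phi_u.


dt = 1088 - 7 = 1081
phi = 1081^0.6 / (10 + 1081^0.6) * 2.1
= 1.824

1.824


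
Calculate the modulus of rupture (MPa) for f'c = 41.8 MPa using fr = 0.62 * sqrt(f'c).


fr = 0.62 * sqrt(41.8)
= 4.008 MPa

4.008


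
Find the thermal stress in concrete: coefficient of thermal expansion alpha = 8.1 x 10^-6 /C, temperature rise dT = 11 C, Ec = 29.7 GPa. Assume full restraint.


sigma = alpha * dT * Ec
= 8.1e-6 * 11 * 29.7 * 1000
= 2.646 MPa

2.646


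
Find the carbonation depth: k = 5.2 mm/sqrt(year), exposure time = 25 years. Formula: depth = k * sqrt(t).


depth = k * sqrt(t)
= 5.2 * sqrt(25)
= 26.0 mm

26.0


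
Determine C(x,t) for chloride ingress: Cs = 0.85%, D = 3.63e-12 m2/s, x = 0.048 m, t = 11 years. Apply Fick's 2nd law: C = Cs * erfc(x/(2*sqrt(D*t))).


t_seconds = 11 * 365.25 * 24 * 3600 = 347133600.0 s
arg = 0.048 / (2 * sqrt(3.63e-12 * 347133600.0))
= 0.6761
erfc(0.6761) = 0.339
C = 0.85 * 0.339 = 0.2881%

0.2881


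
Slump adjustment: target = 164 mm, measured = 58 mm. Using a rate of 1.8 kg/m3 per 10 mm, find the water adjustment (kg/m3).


Difference = 164 - 58 = 106 mm
Water adjustment = 106 * 1.8 / 10 = 19.1 kg/m3

19.1


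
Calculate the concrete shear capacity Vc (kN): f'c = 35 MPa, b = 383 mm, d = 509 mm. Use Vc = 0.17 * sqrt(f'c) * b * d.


Vc = 0.17 * sqrt(35) * 383 * 509 / 1000
= 196.06 kN

196.06


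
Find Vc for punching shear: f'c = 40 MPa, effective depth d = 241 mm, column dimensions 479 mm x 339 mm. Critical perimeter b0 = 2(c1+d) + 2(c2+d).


b0 = 2*(479 + 241) + 2*(339 + 241) = 2600 mm
Vc = 0.33 * sqrt(40) * 2600 * 241 / 1000
= 1307.78 kN

1307.78


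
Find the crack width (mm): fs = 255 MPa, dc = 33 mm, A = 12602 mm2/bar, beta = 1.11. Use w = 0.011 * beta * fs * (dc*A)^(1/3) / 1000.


w = 0.011 * beta * fs * (dc * A)^(1/3) / 1000
= 0.011 * 1.11 * 255 * (33 * 12602)^(1/3) / 1000
= 0.232 mm

0.232


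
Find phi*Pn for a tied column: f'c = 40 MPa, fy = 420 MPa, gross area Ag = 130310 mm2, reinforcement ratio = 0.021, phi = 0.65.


Ast = rho * Ag = 0.021 * 130310 = 2736.51 mm2
phi*Pn = 0.65 * 0.80 * (0.85 * 40 * (130310 - 2736.51) + 420 * 2736.51) / 1000
= 2853.15 kN

2853.15


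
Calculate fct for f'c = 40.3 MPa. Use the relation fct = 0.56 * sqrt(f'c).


fct = 0.56 * sqrt(40.3)
= 0.56 * 6.348
= 3.555 MPa

3.555


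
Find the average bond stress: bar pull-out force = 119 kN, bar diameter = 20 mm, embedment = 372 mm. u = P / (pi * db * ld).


u = P / (pi * db * ld)
= 119 * 1000 / (pi * 20 * 372)
= 5.091 MPa

5.091


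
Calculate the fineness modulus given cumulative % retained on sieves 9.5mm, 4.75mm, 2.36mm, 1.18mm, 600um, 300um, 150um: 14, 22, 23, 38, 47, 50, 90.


FM = sum(cumulative % retained) / 100
= 284 / 100
= 2.84

2.84


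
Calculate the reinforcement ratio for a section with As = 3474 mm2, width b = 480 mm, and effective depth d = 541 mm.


rho = As / (b * d)
= 3474 / (480 * 541)
= 0.0134

0.0134


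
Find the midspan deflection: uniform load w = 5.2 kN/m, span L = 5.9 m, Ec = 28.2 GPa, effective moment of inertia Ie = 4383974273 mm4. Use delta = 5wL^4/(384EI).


Convert: L = 5.9 m = 5900 mm, Ec = 28.2 GPa = 28200 MPa
delta = 5 * 5.2 * 5900^4 / (384 * 28200 * 4383974273)
= 0.66 mm

0.66


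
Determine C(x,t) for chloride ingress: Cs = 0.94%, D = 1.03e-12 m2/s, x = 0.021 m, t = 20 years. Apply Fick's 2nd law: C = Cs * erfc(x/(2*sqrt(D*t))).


t_seconds = 20 * 365.25 * 24 * 3600 = 631152000.0 s
arg = 0.021 / (2 * sqrt(1.03e-12 * 631152000.0))
= 0.4118
erfc(0.4118) = 0.5603
C = 0.94 * 0.5603 = 0.5267%

0.5267


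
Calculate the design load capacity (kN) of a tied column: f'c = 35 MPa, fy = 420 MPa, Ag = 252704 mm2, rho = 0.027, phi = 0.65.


Ast = rho * Ag = 0.027 * 252704 = 6823.008 mm2
phi*Pn = 0.65 * 0.80 * (0.85 * 35 * (252704 - 6823.008) + 420 * 6823.008) / 1000
= 5293.92 kN

5293.92


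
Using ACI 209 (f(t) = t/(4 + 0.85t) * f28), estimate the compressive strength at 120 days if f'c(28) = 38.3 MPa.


f(120) = 120 / (4 + 0.85 * 120) * 38.3
= 120 / 106.0 * 38.3
= 43.36 MPa

43.36


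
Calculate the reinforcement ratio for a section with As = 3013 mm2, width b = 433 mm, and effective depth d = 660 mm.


rho = As / (b * d)
= 3013 / (433 * 660)
= 0.0105

0.0105


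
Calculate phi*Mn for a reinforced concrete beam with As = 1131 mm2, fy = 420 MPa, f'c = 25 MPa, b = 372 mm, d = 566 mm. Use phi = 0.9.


a = As * fy / (0.85 * f'c * b)
= 1131 * 420 / (0.85 * 25 * 372)
= 60.0911 mm
Mn = As * fy * (d - a/2) / 10^6
= 254.5891 kN-m
phi*Mn = 0.9 * 254.5891 = 229.13 kN-m

229.13


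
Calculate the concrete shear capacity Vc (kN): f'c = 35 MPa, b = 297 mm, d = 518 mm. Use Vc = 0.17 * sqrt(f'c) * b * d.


Vc = 0.17 * sqrt(35) * 297 * 518 / 1000
= 154.73 kN

154.73


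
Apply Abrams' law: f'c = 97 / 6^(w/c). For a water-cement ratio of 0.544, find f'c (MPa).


f'c = 97 / 6^0.544
= 97 / 2.65
= 36.6 MPa

36.6


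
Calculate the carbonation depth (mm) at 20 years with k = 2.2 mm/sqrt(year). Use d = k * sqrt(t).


depth = k * sqrt(t)
= 2.2 * sqrt(20)
= 9.84 mm

9.84


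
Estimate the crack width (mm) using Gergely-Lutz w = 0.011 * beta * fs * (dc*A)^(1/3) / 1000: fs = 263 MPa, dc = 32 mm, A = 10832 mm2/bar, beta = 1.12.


w = 0.011 * beta * fs * (dc * A)^(1/3) / 1000
= 0.011 * 1.12 * 263 * (32 * 10832)^(1/3) / 1000
= 0.228 mm

0.228


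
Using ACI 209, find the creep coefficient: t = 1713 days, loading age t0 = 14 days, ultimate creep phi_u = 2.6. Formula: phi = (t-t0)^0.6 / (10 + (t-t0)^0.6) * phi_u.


dt = 1713 - 14 = 1699
phi = 1699^0.6 / (10 + 1699^0.6) * 2.6
= 2.331

2.331


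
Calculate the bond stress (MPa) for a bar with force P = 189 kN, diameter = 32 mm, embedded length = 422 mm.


u = P / (pi * db * ld)
= 189 * 1000 / (pi * 32 * 422)
= 4.455 MPa

4.455


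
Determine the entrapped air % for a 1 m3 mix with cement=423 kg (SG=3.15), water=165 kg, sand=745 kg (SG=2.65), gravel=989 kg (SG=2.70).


Vol cement = 423 / (3.15 * 1000) = 0.134286 m3
Vol water = 165 / 1000 = 0.165 m3
Vol sand = 745 / (2.65 * 1000) = 0.281132 m3
Vol gravel = 989 / (2.70 * 1000) = 0.366296 m3
Total solid + water volume = 0.946714 m3
Air = (1 - 0.946714) * 100 = 5.33%

5.33


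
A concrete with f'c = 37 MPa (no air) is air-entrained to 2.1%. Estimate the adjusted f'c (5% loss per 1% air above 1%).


Strength loss = (2.1 - 1) * 5 = 5.5%
f'c = 37 * (1 - 5.5/100)
= 34.96 MPa

34.96


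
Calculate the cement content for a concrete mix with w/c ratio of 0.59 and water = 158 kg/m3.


Cement = water / (w/c)
= 158 / 0.59
= 267.8 kg/m3

267.8


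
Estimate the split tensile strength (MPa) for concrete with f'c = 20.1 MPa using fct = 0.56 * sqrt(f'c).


fct = 0.56 * sqrt(20.1)
= 0.56 * 4.483
= 2.511 MPa

2.511


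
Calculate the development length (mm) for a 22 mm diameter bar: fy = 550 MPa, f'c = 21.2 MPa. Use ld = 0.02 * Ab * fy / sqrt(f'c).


Ab = pi * 22^2 / 4 = 380.133 mm2
ld = 0.02 * 380.133 * 550 / sqrt(21.2)
= 908.2 mm

908.2


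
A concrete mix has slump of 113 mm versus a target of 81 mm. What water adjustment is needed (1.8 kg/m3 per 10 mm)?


Difference = 81 - 113 = -32 mm
Water adjustment = -32 * 1.8 / 10 = -5.8 kg/m3

-5.8


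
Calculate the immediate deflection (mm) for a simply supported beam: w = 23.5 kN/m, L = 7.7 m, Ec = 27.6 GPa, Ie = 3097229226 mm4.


Convert: L = 7.7 m = 7700 mm, Ec = 27.6 GPa = 27600 MPa
delta = 5 * 23.5 * 7700^4 / (384 * 27600 * 3097229226)
= 12.58 mm

12.58


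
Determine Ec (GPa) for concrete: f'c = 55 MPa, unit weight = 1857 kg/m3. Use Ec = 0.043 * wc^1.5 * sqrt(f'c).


Ec = 0.043 * 1857^1.5 * sqrt(55) / 1000
= 25.52 GPa

25.52


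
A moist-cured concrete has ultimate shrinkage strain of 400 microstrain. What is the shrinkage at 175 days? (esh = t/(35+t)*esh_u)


esh(175) = 175 / (35 + 175) * 400
= 175 / 210 * 400
= 333.3 microstrain

333.3


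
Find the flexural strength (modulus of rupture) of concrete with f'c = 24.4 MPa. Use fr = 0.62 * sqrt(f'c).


fr = 0.62 * sqrt(24.4)
= 3.063 MPa

3.063


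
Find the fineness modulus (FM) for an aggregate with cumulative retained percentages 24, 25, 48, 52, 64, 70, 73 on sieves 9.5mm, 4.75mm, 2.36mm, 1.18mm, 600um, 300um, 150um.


FM = sum(cumulative % retained) / 100
= 356 / 100
= 3.56

3.56


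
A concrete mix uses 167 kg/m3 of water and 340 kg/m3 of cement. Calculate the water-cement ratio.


w/c = water / cement
w/c = 167 / 340 = 0.491

0.491


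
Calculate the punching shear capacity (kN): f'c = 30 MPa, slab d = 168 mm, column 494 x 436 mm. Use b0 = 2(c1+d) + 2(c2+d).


b0 = 2*(494 + 168) + 2*(436 + 168) = 2532 mm
Vc = 0.33 * sqrt(30) * 2532 * 168 / 1000
= 768.86 kN

768.86


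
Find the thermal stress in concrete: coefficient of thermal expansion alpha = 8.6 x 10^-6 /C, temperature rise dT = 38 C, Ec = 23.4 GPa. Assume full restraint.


sigma = alpha * dT * Ec
= 8.6e-6 * 38 * 23.4 * 1000
= 7.647 MPa

7.647


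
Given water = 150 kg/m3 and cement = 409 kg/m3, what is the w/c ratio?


w/c = water / cement
w/c = 150 / 409 = 0.367

0.367


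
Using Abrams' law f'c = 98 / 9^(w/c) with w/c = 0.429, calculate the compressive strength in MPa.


f'c = 98 / 9^0.429
= 98 / 2.567
= 38.18 MPa

38.18


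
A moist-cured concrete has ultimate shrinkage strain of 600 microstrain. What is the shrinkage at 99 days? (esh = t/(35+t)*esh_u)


esh(99) = 99 / (35 + 99) * 600
= 99 / 134 * 600
= 443.3 microstrain

443.3


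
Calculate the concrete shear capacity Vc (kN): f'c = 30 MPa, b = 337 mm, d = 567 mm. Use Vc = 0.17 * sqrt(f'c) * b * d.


Vc = 0.17 * sqrt(30) * 337 * 567 / 1000
= 177.92 kN

177.92


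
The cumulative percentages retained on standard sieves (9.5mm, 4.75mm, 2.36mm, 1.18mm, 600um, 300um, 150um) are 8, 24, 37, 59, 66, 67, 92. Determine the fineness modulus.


FM = sum(cumulative % retained) / 100
= 353 / 100
= 3.53

3.53


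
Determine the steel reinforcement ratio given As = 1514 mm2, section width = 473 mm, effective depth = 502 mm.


rho = As / (b * d)
= 1514 / (473 * 502)
= 0.0064

0.0064


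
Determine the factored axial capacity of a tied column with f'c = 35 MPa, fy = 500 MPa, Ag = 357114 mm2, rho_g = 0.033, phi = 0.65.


Ast = rho * Ag = 0.033 * 357114 = 11784.762 mm2
phi*Pn = 0.65 * 0.80 * (0.85 * 35 * (357114 - 11784.762) + 500 * 11784.762) / 1000
= 8406.28 kN

8406.28


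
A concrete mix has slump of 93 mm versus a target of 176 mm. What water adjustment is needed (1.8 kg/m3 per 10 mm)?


Difference = 176 - 93 = 83 mm
Water adjustment = 83 * 1.8 / 10 = 14.9 kg/m3

14.9


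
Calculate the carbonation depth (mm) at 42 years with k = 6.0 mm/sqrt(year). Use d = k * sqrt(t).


depth = k * sqrt(t)
= 6.0 * sqrt(42)
= 38.88 mm

38.88


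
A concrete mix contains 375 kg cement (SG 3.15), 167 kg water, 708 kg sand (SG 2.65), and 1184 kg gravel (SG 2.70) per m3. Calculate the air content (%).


Vol cement = 375 / (3.15 * 1000) = 0.119048 m3
Vol water = 167 / 1000 = 0.167 m3
Vol sand = 708 / (2.65 * 1000) = 0.26717 m3
Vol gravel = 1184 / (2.70 * 1000) = 0.438519 m3
Total solid + water volume = 0.991736 m3
Air = (1 - 0.991736) * 100 = 0.83%

0.83


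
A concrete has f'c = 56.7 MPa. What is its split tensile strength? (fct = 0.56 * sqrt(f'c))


fct = 0.56 * sqrt(56.7)
= 0.56 * 7.53
= 4.217 MPa

4.217


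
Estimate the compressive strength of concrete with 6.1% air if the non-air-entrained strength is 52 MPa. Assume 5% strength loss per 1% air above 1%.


Strength loss = (6.1 - 1) * 5 = 25.5%
f'c = 52 * (1 - 25.5/100)
= 38.74 MPa

38.74


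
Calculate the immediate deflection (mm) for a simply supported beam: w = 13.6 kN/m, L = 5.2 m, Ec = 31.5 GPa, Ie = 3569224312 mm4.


Convert: L = 5.2 m = 5200 mm, Ec = 31.5 GPa = 31500 MPa
delta = 5 * 13.6 * 5200^4 / (384 * 31500 * 3569224312)
= 1.15 mm

1.15


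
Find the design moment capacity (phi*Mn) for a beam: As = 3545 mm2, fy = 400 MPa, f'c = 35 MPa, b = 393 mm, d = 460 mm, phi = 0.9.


a = As * fy / (0.85 * f'c * b)
= 3545 * 400 / (0.85 * 35 * 393)
= 121.2821 mm
Mn = As * fy * (d - a/2) / 10^6
= 566.291 kN-m
phi*Mn = 0.9 * 566.291 = 509.66 kN-m

509.66


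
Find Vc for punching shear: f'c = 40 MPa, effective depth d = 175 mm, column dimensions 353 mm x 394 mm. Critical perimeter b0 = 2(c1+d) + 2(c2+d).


b0 = 2*(353 + 175) + 2*(394 + 175) = 2194 mm
Vc = 0.33 * sqrt(40) * 2194 * 175 / 1000
= 801.34 kN

801.34


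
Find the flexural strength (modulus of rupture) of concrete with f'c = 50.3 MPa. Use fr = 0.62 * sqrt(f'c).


fr = 0.62 * sqrt(50.3)
= 4.397 MPa

4.397


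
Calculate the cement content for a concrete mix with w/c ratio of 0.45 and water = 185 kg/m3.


Cement = water / (w/c)
= 185 / 0.45
= 411.1 kg/m3

411.1


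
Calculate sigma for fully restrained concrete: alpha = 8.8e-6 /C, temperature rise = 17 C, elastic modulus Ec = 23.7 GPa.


sigma = alpha * dT * Ec
= 8.8e-6 * 17 * 23.7 * 1000
= 3.546 MPa

3.546


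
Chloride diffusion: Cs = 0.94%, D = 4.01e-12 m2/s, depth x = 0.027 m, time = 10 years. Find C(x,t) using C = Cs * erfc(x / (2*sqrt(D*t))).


t_seconds = 10 * 365.25 * 24 * 3600 = 315576000.0 s
arg = 0.027 / (2 * sqrt(4.01e-12 * 315576000.0))
= 0.3795
erfc(0.3795) = 0.5915
C = 0.94 * 0.5915 = 0.556%

0.556


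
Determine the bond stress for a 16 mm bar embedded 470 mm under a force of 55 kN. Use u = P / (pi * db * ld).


u = P / (pi * db * ld)
= 55 * 1000 / (pi * 16 * 470)
= 2.328 MPa

2.328


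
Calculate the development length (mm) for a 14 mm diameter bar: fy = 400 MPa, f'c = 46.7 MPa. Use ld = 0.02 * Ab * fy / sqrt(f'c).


Ab = pi * 14^2 / 4 = 153.938 mm2
ld = 0.02 * 153.938 * 400 / sqrt(46.7)
= 180.2 mm

180.2


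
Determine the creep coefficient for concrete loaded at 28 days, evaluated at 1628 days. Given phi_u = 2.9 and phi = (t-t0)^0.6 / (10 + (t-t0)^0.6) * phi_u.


dt = 1628 - 28 = 1600
phi = 1600^0.6 / (10 + 1600^0.6) * 2.9
= 2.59

2.59
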